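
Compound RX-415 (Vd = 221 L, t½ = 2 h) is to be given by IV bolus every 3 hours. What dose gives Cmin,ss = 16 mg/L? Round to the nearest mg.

τ/t½ = 3/2 ≈ 1.5, so f = (1/2)^(3/2) ≈ 0.353553.
Cmin,ss = (D/Vd)·f/(1−f), so D = Cmin,ss·Vd·(1−f)/f.
D = 16 × 221 × (1−f)/f ≈ 16 × 221 × 1.82843 ≈ 6465.33 mg.

6465 mg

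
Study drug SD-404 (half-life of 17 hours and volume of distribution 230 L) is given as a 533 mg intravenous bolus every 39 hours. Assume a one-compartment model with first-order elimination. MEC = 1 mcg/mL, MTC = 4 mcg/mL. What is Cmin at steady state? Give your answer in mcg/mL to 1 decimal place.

0.6 mcg/mL

τ/t½ = 39/17 ≈ 2.2941, so fraction remaining f = (1/2)^(39/17) ≈ 0.2039.
At steady state, accumulation factor R = 1/(1 − e^(−kτ)) ≈ 1.2561.
Single-dose peak C₀ = D/Vd = 533/230 ≈ 2.317 mcg/mL.
Cmax,ss = C₀/(1 − f) ≈ 2.317/0.7961 ≈ 2.910 mcg/mL.
One interval later, Cmin,ss = Cmax,ss·e^(−kτ) ≈ 2.910 × 0.2039 ≈ 0.593 mcg/mL.
Trough 0.6 mcg/mL vs MEC 1 mcg/mL: subtherapeutic.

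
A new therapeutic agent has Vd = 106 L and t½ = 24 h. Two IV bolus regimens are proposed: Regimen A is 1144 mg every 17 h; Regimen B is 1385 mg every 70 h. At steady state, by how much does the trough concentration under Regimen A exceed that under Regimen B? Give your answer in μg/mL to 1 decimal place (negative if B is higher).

15.0 μg/mL

Regimen A: f = (1/2)^(17/24) ≈ 0.6120; Cmin,ss = (1144/106)·f/(1−f) ≈ 17.023 μg/mL.
Regimen B: f = (1/2)^(70/24) ≈ 0.1324; Cmin,ss = (1385/106)·f/(1−f) ≈ 1.994 μg/mL.
Difference ≈ 17.023 − 1.994 ≈ 15.029 μg/mL.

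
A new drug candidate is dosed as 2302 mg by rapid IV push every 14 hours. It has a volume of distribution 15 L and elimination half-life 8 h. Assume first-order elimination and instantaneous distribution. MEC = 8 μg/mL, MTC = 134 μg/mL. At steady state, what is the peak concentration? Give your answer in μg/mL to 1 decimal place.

218.4 μg/mL

τ/t½ = 14/8 ≈ 1.75, so fraction remaining f = (1/2)^(14/8) ≈ 0.2973.
Accumulation ratio R = 1/(1 − f) ≈ 1/0.7027 ≈ 1.4231.
Each bolus raises the concentration by D/Vd = 2302/15 ≈ 153.467 μg/mL.
Cmax,ss = C₀/(1 − f) ≈ 153.467/0.7027 ≈ 218.396 μg/mL.
Peak 218.4 μg/mL vs MTC 134 μg/mL: exceeds toxic threshold.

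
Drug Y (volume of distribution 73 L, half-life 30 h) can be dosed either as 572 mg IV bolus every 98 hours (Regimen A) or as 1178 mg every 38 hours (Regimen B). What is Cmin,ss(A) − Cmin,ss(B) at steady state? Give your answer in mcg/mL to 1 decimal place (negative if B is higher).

Regimen A: f = (1/2)^(98/30) ≈ 0.1039; Cmin,ss = (572/73)·f/(1−f) ≈ 0.909 mcg/mL.
Regimen B: f = (1/2)^(38/30) ≈ 0.4156; Cmin,ss = (1178/73)·f/(1−f) ≈ 11.476 mcg/mL.
Difference ≈ 0.909 − 11.476 ≈ -10.567 mcg/mL.

-10.6 mcg/mL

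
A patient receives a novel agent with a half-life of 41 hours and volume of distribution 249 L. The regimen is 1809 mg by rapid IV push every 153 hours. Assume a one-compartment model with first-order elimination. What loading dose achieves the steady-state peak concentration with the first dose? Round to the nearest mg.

1956 mg

f = (1/2)^(153/41) ≈ 0.075274; accumulation ratio R = 1/(1−f) ≈ 1.08140.
Loading dose to hit Cmax,ss on first dose: D_load = D_maint·R ≈ 1809 × 1.08140 ≈ 1956.25 mg.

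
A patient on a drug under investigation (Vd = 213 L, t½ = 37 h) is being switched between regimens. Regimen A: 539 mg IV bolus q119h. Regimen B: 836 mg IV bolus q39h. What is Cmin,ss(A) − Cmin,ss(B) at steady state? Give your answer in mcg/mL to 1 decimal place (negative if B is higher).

-3.3 mcg/mL

Regimen A: f = (1/2)^(119/37) ≈ 0.1076; Cmin,ss = (539/213)·f/(1−f) ≈ 0.305 mcg/mL.
Regimen B: f = (1/2)^(39/37) ≈ 0.4816; Cmin,ss = (836/213)·f/(1−f) ≈ 3.646 mcg/mL.
Difference ≈ 0.305 − 3.646 ≈ -3.341 mcg/mL.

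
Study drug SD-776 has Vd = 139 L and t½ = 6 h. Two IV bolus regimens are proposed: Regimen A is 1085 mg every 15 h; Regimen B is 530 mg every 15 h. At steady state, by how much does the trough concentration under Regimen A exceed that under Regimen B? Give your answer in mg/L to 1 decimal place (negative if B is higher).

Regimen A: f = (1/2)^(15/6) ≈ 0.1768; Cmin,ss = (1085/139)·f/(1−f) ≈ 1.676 mg/L.
Regimen B: f = (1/2)^(15/6) ≈ 0.1768; Cmin,ss = (530/139)·f/(1−f) ≈ 0.819 mg/L.
Difference ≈ 1.676 − 0.819 ≈ 0.857 mg/L.

0.9 mg/L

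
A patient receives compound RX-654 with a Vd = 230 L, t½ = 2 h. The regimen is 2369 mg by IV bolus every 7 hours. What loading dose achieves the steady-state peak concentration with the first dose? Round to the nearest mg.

f = (1/2)^(7/2) ≈ 0.088388; accumulation ratio R = 1/(1−f) ≈ 1.09696.
Loading dose to hit Cmax,ss on first dose: D_load = D_maint·R ≈ 2369 × 1.09696 ≈ 2598.70 mg.

2599 mg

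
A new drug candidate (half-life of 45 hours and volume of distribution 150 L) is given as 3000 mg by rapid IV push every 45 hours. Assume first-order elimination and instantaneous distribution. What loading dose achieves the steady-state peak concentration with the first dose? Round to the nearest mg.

f = (1/2)^(45/45) ≈ 0.500000; accumulation ratio R = 1/(1−f) ≈ 2.00000.
Loading dose to hit Cmax,ss on first dose: D_load = D_maint·R ≈ 3000 × 2.00000 ≈ 6000.00 mg.

6000 mg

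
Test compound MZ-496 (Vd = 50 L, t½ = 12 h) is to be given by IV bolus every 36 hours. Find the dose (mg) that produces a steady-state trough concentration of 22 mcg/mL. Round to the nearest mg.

7700 mg

τ/t½ = 36/12 ≈ 3, so f = (1/2)^(36/12) ≈ 0.125000.
Cmin,ss = (D/Vd)·f/(1−f), so D = Cmin,ss·Vd·(1−f)/f.
D = 22 × 50 × (1−f)/f ≈ 22 × 50 × 7.00000 ≈ 7700.00 mg.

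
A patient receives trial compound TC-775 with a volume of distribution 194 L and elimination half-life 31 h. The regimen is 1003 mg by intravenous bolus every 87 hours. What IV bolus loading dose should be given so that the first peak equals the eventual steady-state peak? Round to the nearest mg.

1170 mg

f = (1/2)^(87/31) ≈ 0.142947; accumulation ratio R = 1/(1−f) ≈ 1.16679.
Loading dose to hit Cmax,ss on first dose: D_load = D_maint·R ≈ 1003 × 1.16679 ≈ 1170.29 mg.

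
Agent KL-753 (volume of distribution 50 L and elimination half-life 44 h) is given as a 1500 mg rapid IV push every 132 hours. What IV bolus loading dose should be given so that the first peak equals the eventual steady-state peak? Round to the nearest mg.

1714 mg

f = (1/2)^(132/44) ≈ 0.125000; accumulation ratio R = 1/(1−f) ≈ 1.14286.
Loading dose to hit Cmax,ss on first dose: D_load = D_maint·R ≈ 1500 × 1.14286 ≈ 1714.29 mg.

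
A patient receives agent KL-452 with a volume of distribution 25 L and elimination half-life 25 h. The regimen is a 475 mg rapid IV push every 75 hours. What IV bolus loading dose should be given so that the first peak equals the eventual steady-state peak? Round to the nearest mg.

543 mg

f = (1/2)^(75/25) ≈ 0.125000; accumulation ratio R = 1/(1−f) ≈ 1.14286.
Loading dose to hit Cmax,ss on first dose: D_load = D_maint·R ≈ 475 × 1.14286 ≈ 542.86 mg.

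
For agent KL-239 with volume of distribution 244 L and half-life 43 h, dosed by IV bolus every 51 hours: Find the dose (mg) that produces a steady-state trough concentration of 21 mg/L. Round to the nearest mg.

τ/t½ = 51/43 ≈ 1.186, so f = (1/2)^(51/43) ≈ 0.439506.
Cmin,ss = (D/Vd)·f/(1−f), so D = Cmin,ss·Vd·(1−f)/f.
D = 21 × 244 × (1−f)/f ≈ 21 × 244 × 1.27528 ≈ 6534.53 mg.

6535 mg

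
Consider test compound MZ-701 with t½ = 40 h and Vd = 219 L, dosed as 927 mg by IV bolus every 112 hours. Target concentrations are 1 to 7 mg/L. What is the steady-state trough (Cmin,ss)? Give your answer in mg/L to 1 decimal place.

0.7 mg/L

k = ln2/t½ = ln2/40 ≈ 0.017329 h⁻¹; fraction remaining f = e^(−kτ) = e^(−0.017329×112) ≈ 0.1436.
At steady state, accumulation factor R = 1/(1 − e^(−kτ)) ≈ 1.1677.
Single-dose peak C₀ = D/Vd = 927/219 ≈ 4.233 mg/L.
Cmax,ss = C₀/(1 − f) ≈ 4.233/0.8564 ≈ 4.943 mg/L.
One interval later, Cmin,ss = Cmax,ss·e^(−kτ) ≈ 4.943 × 0.1436 ≈ 0.710 mg/L.
Trough 0.7 mg/L vs MEC 1 mg/L: subtherapeutic.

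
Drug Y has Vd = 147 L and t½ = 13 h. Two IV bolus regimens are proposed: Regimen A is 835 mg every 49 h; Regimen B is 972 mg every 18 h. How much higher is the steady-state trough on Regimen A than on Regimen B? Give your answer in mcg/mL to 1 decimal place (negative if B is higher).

-3.7 mcg/mL

Regimen A: f = (1/2)^(49/13) ≈ 0.0733; Cmin,ss = (835/147)·f/(1−f) ≈ 0.449 mcg/mL.
Regimen B: f = (1/2)^(18/13) ≈ 0.3830; Cmin,ss = (972/147)·f/(1−f) ≈ 4.105 mcg/mL.
Difference ≈ 0.449 − 4.105 ≈ -3.656 mcg/mL.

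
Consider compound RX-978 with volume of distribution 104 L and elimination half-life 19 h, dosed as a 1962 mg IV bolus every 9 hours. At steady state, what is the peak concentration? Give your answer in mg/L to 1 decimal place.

k = ln2/t½ = ln2/19 ≈ 0.036481 h⁻¹; fraction remaining f = e^(−kτ) = e^(−0.036481×9) ≈ 0.7201.
Accumulation ratio R = 1/(1 − f) ≈ 1/0.2799 ≈ 3.5727.
Each bolus raises the concentration by D/Vd = 1962/104 ≈ 18.865 mg/L.
Steady-state peak Cmax,ss = C₀·R ≈ 18.865 × 3.5727 ≈ 67.399 mg/L.

67.4 mg/L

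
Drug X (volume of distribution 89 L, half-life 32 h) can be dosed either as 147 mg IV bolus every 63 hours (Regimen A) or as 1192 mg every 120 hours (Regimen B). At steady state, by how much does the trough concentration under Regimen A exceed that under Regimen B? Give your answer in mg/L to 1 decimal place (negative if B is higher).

Regimen A: f = (1/2)^(63/32) ≈ 0.2555; Cmin,ss = (147/89)·f/(1−f) ≈ 0.567 mg/L.
Regimen B: f = (1/2)^(120/32) ≈ 0.0743; Cmin,ss = (1192/89)·f/(1−f) ≈ 1.075 mg/L.
Difference ≈ 0.567 − 1.075 ≈ -0.508 mg/L.

-0.5 mg/L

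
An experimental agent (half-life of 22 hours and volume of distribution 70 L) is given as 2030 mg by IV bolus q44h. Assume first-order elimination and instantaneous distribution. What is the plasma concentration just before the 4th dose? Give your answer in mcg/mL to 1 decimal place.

9.5 mcg/mL

f = (1/2)^(τ/t½) = (1/2)^(44/22) ≈ 0.2500.
C₀ = D/Vd = 2030/70 ≈ 29.000 mcg/mL.
Before the 4th dose, 3 doses have been given. Superposition: Cmin = C₀·(f + f² + … + f^3).
≈ 29.000 × (0.2500 + 0.0625 + 0.0156) ≈ 29.000 × 0.3281 ≈ 9.515 mcg/mL.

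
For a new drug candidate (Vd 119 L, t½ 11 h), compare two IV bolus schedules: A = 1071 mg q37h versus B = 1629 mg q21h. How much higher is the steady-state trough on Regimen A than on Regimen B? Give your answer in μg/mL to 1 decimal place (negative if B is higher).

Regimen A: f = (1/2)^(37/11) ≈ 0.0972; Cmin,ss = (1071/119)·f/(1−f) ≈ 0.969 μg/mL.
Regimen B: f = (1/2)^(21/11) ≈ 0.2663; Cmin,ss = (1629/119)·f/(1−f) ≈ 4.969 μg/mL.
Difference ≈ 0.969 − 4.969 ≈ -4.000 μg/mL.

-4.0 μg/mL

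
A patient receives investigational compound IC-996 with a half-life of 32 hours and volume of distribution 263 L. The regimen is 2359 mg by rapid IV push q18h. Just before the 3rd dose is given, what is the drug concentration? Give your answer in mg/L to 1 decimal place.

10.2 mg/L

f = (1/2)^(τ/t½) = (1/2)^(18/32) ≈ 0.6771.
C₀ = D/Vd = 2359/263 ≈ 8.970 mg/L.
Before the 3rd dose, 2 doses have been given. Superposition: Cmin = C₀·(f + f²).
≈ 8.970 × (0.6771 + 0.4585) ≈ 8.970 × 1.1356 ≈ 10.186 mg/L.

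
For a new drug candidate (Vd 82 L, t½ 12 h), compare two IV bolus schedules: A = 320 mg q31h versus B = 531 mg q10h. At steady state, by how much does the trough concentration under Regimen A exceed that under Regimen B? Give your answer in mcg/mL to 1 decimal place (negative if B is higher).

-7.5 mcg/mL

Regimen A: f = (1/2)^(31/12) ≈ 0.1669; Cmin,ss = (320/82)·f/(1−f) ≈ 0.782 mcg/mL.
Regimen B: f = (1/2)^(10/12) ≈ 0.5612; Cmin,ss = (531/82)·f/(1−f) ≈ 8.282 mcg/mL.
Difference ≈ 0.782 − 8.282 ≈ -7.500 mcg/mL.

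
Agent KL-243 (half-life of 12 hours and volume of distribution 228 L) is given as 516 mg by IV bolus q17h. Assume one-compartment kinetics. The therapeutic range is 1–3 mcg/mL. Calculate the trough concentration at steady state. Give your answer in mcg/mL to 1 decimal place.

Over one 17-h interval, 17/12 ≈ 1.4167 half-lives elapse, leaving f ≈ 0.3746 of each dose.
At steady state, accumulation factor R = 1/(1 − e^(−kτ)) ≈ 1.5990.
Single-dose peak C₀ = D/Vd = 516/228 ≈ 2.263 mcg/mL.
Steady-state peak Cmax,ss = C₀·R ≈ 2.263 × 1.5990 ≈ 3.619 mcg/mL.
Steady-state trough Cmin,ss = Cmax,ss·f ≈ 3.619 × 0.3746 ≈ 1.356 mcg/mL.
Trough 1.4 mcg/mL vs MEC 1 mcg/mL: adequate.

1.4 mcg/mL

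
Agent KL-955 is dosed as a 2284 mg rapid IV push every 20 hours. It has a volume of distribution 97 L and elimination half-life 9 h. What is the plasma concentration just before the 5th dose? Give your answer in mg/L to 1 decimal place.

6.4 mg/L

f = (1/2)^(τ/t½) = (1/2)^(20/9) ≈ 0.2143.
C₀ = D/Vd = 2284/97 ≈ 23.546 mg/L.
Before the 5th dose, 4 doses have been given. Superposition: Cmin = C₀·(f + f² + … + f^4).
≈ 23.546 × (0.2143 + 0.0459 + 0.0098 + 0.0021) ≈ 23.546 × 0.2721 ≈ 6.407 mg/L.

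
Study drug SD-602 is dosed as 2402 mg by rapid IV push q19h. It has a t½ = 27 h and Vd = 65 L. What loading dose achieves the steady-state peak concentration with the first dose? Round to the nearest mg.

6223 mg

f = (1/2)^(19/27) ≈ 0.613994; accumulation ratio R = 1/(1−f) ≈ 2.59063.
Loading dose to hit Cmax,ss on first dose: D_load = D_maint·R ≈ 2402 × 2.59063 ≈ 6222.69 mg.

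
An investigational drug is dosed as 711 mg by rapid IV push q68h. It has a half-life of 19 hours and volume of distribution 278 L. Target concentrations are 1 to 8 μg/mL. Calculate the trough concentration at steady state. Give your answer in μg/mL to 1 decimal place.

0.2 μg/mL

k = ln2/t½ = ln2/19 ≈ 0.036481 h⁻¹; fraction remaining f = e^(−kτ) = e^(−0.036481×68) ≈ 0.0837.
Accumulation ratio R = 1/(1 − f) ≈ 1/0.9163 ≈ 1.0913.
Each bolus raises the concentration by D/Vd = 711/278 ≈ 2.558 μg/mL.
Steady-state peak Cmax,ss = C₀·R ≈ 2.558 × 1.0913 ≈ 2.792 μg/mL.
One interval later, Cmin,ss = Cmax,ss·e^(−kτ) ≈ 2.792 × 0.0837 ≈ 0.234 μg/mL.
Trough 0.2 μg/mL vs MEC 1 μg/mL: subtherapeutic.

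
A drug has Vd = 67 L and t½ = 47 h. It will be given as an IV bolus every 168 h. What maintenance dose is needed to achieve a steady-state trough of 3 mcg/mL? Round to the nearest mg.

τ/t½ = 168/47 ≈ 3.5745, so f = (1/2)^(168/47) ≈ 0.083942.
Cmin,ss = (D/Vd)·f/(1−f), so D = Cmin,ss·Vd·(1−f)/f.
D = 3 × 67 × (1−f)/f ≈ 3 × 67 × 10.91299 ≈ 2193.51 mg.

2194 mg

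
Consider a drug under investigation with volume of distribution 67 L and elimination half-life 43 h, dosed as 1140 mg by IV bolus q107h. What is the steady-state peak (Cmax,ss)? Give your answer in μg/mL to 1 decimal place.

20.7 μg/mL

k = ln2/t½ = ln2/43 ≈ 0.016120 h⁻¹; fraction remaining f = e^(−kτ) = e^(−0.016120×107) ≈ 0.1782.
At steady state, accumulation factor R = 1/(1 − e^(−kτ)) ≈ 1.2168.
Each bolus raises the concentration by D/Vd = 1140/67 ≈ 17.015 μg/mL.
Steady-state peak Cmax,ss = C₀·R ≈ 17.015 × 1.2168 ≈ 20.704 μg/mL.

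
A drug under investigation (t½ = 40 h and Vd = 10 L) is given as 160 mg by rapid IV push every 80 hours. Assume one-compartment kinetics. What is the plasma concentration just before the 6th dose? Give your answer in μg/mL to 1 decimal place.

5.3 μg/mL

f = (1/2)^(τ/t½) = (1/2)^(80/40) ≈ 0.2500.
C₀ = D/Vd = 160/10 ≈ 16.000 μg/mL.
Before the 6th dose, 5 doses have been given. Superposition: Cmin = C₀·(f + f² + … + f^5).
≈ 16.000 × (0.2500 + 0.0625 + 0.0156 + 0.0039 + 0.0010) ≈ 16.000 × 0.3330 ≈ 5.328 μg/mL.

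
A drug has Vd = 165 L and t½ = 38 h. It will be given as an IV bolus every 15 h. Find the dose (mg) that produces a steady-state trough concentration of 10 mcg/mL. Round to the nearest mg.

τ/t½ = 15/38 ≈ 0.39474, so f = (1/2)^(15/38) ≈ 0.760628.
Cmin,ss = (D/Vd)·f/(1−f), so D = Cmin,ss·Vd·(1−f)/f.
D = 10 × 165 × (1−f)/f ≈ 10 × 165 × 0.31470 ≈ 519.25 mg.

519 mg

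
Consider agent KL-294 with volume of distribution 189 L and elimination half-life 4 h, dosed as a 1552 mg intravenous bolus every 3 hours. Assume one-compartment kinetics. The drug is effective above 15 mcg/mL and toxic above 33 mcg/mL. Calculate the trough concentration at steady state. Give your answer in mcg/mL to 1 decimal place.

k = ln2/t½ = ln2/4 ≈ 0.173287 h⁻¹; fraction remaining f = e^(−kτ) = e^(−0.173287×3) ≈ 0.5946.
Accumulation ratio R = 1/(1 − f) ≈ 1/0.4054 ≈ 2.4667.
Single-dose peak C₀ = D/Vd = 1552/189 ≈ 8.212 mcg/mL.
Cmax,ss = C₀/(1 − f) ≈ 8.212/0.4054 ≈ 20.257 mcg/mL.
One interval later, Cmin,ss = Cmax,ss·e^(−kτ) ≈ 20.257 × 0.5946 ≈ 12.045 mcg/mL.
Trough 12.0 mcg/mL vs MEC 15 mcg/mL: subtherapeutic.

12.0 mcg/mL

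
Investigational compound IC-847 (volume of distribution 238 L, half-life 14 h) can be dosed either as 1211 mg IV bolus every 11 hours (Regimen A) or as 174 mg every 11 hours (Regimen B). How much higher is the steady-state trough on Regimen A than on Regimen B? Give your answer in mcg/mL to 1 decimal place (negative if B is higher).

6.0 mcg/mL

Regimen A: f = (1/2)^(11/14) ≈ 0.5801; Cmin,ss = (1211/238)·f/(1−f) ≈ 7.029 mcg/mL.
Regimen B: f = (1/2)^(11/14) ≈ 0.5801; Cmin,ss = (174/238)·f/(1−f) ≈ 1.010 mcg/mL.
Difference ≈ 7.029 − 1.010 ≈ 6.019 mcg/mL.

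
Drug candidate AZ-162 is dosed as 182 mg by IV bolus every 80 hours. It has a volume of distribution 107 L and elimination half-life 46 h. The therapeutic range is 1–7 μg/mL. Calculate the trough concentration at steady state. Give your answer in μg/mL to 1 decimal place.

0.7 μg/mL

k = ln2/t½ = ln2/46 ≈ 0.015068 h⁻¹; fraction remaining f = e^(−kτ) = e^(−0.015068×80) ≈ 0.2996.
Accumulation ratio R = 1/(1 − f) ≈ 1/0.7004 ≈ 1.4278.
Each bolus raises the concentration by D/Vd = 182/107 ≈ 1.701 μg/mL.
Cmax,ss = C₀/(1 − f) ≈ 1.701/0.7004 ≈ 2.429 μg/mL.
Steady-state trough Cmin,ss = Cmax,ss·f ≈ 2.429 × 0.2996 ≈ 0.728 μg/mL.
Trough 0.7 μg/mL vs MEC 1 μg/mL: subtherapeutic.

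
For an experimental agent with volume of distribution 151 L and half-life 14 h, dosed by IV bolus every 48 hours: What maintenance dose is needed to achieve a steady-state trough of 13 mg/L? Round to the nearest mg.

τ/t½ = 48/14 ≈ 3.4286, so f = (1/2)^(48/14) ≈ 0.092875.
Cmin,ss = (D/Vd)·f/(1−f), so D = Cmin,ss·Vd·(1−f)/f.
D = 13 × 151 × (1−f)/f ≈ 13 × 151 × 9.76716 ≈ 19172.94 mg.

19173 mg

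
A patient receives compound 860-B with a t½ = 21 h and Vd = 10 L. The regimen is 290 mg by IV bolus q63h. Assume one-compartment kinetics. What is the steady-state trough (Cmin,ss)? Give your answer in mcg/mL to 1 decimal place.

4.1 mcg/mL

τ = 63 h = 3 half-lives, so f = (1/2)^3 = 0.125.
Accumulation ratio R = 1/(1 − f) = 1/0.875 = 8/7.
Single-dose peak C₀ = D/Vd = 290/10 = 29 mcg/mL.
Steady-state peak Cmax,ss = C₀·R = 29 × 8/7 ≈ 33.143 mcg/mL.
Steady-state trough Cmin,ss = Cmax,ss·f ≈ 33.143 × 0.125 ≈ 4.143 mcg/mL.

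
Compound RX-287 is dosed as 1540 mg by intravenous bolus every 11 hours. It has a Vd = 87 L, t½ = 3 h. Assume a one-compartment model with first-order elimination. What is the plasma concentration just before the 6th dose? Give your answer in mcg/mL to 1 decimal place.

f = (1/2)^(τ/t½) = (1/2)^(11/3) ≈ 0.0787.
C₀ = D/Vd = 1540/87 ≈ 17.701 mcg/mL.
Before the 6th dose, 5 doses have been given. Superposition: Cmin = C₀·(f + f² + … + f^5).
≈ 17.701 × (0.0787 + 0.0062 + 0.0005 + 0.0000 + 0.0000) ≈ 17.701 × 0.0854 ≈ 1.512 mcg/mL.

1.5 mcg/mL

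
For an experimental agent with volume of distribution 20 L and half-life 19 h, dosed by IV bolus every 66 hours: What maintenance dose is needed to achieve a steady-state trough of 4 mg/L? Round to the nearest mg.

τ/t½ = 66/19 ≈ 3.4737, so f = (1/2)^(66/19) ≈ 0.090015.
Cmin,ss = (D/Vd)·f/(1−f), so D = Cmin,ss·Vd·(1−f)/f.
D = 4 × 20 × (1−f)/f ≈ 4 × 20 × 10.10926 ≈ 808.74 mg.

809 mg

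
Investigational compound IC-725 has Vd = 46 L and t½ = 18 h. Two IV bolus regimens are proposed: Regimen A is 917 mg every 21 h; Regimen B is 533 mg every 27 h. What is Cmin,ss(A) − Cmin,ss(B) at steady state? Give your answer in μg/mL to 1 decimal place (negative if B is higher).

9.7 μg/mL

Regimen A: f = (1/2)^(21/18) ≈ 0.4454; Cmin,ss = (917/46)·f/(1−f) ≈ 16.010 μg/mL.
Regimen B: f = (1/2)^(27/18) ≈ 0.3536; Cmin,ss = (533/46)·f/(1−f) ≈ 6.338 μg/mL.
Difference ≈ 16.010 − 6.338 ≈ 9.672 μg/mL.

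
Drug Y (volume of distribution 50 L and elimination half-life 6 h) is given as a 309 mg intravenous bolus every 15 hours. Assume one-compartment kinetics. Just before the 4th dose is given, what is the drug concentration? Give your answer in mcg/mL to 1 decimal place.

1.3 mcg/mL

f = (1/2)^(τ/t½) = (1/2)^(15/6) ≈ 0.1768.
C₀ = D/Vd = 309/50 ≈ 6.180 mcg/mL.
Before the 4th dose, 3 doses have been given. Superposition: Cmin = C₀·(f + f² + … + f^3).
≈ 6.180 × (0.1768 + 0.0313 + 0.0055) ≈ 6.180 × 0.2136 ≈ 1.320 mcg/mL.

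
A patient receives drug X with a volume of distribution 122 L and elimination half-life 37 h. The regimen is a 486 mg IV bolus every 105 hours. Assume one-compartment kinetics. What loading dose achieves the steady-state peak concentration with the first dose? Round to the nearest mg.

f = (1/2)^(105/37) ≈ 0.139870; accumulation ratio R = 1/(1−f) ≈ 1.16261.
Loading dose to hit Cmax,ss on first dose: D_load = D_maint·R ≈ 486 × 1.16261 ≈ 565.03 mg.

565 mg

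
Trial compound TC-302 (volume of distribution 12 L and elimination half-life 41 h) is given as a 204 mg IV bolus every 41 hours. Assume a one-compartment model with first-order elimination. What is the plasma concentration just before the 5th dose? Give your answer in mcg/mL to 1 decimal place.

f = (1/2)^(τ/t½) = (1/2)^(41/41) ≈ 0.5000.
C₀ = D/Vd = 204/12 ≈ 17.000 mcg/mL.
Before the 5th dose, 4 doses have been given. Superposition: Cmin = C₀·(f + f² + … + f^4).
≈ 17.000 × (0.5000 + 0.2500 + 0.1250 + 0.0625) ≈ 17.000 × 0.9375 ≈ 15.938 mcg/mL.

15.9 mcg/mL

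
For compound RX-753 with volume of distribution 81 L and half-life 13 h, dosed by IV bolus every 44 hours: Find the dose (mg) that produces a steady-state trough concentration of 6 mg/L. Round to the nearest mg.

4590 mg

τ/t½ = 44/13 ≈ 3.3846, so f = (1/2)^(44/13) ≈ 0.095748.
Cmin,ss = (D/Vd)·f/(1−f), so D = Cmin,ss·Vd·(1−f)/f.
D = 6 × 81 × (1−f)/f ≈ 6 × 81 × 9.44408 ≈ 4589.82 mg.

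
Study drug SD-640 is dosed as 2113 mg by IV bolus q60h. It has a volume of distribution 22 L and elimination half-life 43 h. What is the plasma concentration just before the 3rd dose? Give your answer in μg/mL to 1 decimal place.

f = (1/2)^(τ/t½) = (1/2)^(60/43) ≈ 0.3802.
C₀ = D/Vd = 2113/22 ≈ 96.045 μg/mL.
Before the 3rd dose, 2 doses have been given. Superposition: Cmin = C₀·(f + f²).
≈ 96.045 × (0.3802 + 0.1446) ≈ 96.045 × 0.5248 ≈ 50.404 μg/mL.

50.4 μg/mL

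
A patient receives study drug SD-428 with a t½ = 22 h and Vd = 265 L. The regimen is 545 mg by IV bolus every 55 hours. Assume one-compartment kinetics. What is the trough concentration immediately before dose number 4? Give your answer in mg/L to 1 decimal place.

f = (1/2)^(τ/t½) = (1/2)^(55/22) ≈ 0.1768.
C₀ = D/Vd = 545/265 ≈ 2.057 mg/L.
Before the 4th dose, 3 doses have been given. Superposition: Cmin = C₀·(f + f² + … + f^3).
≈ 2.057 × (0.1768 + 0.0313 + 0.0055) ≈ 2.057 × 0.2136 ≈ 0.439 mg/L.

0.4 mg/L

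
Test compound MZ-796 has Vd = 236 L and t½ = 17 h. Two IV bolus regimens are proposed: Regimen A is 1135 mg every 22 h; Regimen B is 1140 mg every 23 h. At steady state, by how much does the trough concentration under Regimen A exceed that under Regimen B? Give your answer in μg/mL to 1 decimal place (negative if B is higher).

Regimen A: f = (1/2)^(22/17) ≈ 0.4078; Cmin,ss = (1135/236)·f/(1−f) ≈ 3.312 μg/mL.
Regimen B: f = (1/2)^(23/17) ≈ 0.3915; Cmin,ss = (1140/236)·f/(1−f) ≈ 3.108 μg/mL.
Difference ≈ 3.312 − 3.108 ≈ 0.204 μg/mL.

0.2 μg/mL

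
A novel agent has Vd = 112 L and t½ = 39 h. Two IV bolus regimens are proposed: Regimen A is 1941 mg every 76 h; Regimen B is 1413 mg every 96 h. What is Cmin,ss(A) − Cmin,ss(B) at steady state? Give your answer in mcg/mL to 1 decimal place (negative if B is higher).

3.3 mcg/mL

Regimen A: f = (1/2)^(76/39) ≈ 0.2590; Cmin,ss = (1941/112)·f/(1−f) ≈ 6.057 mcg/mL.
Regimen B: f = (1/2)^(96/39) ≈ 0.1816; Cmin,ss = (1413/112)·f/(1−f) ≈ 2.799 mcg/mL.
Difference ≈ 6.057 − 2.799 ≈ 3.258 mcg/mL.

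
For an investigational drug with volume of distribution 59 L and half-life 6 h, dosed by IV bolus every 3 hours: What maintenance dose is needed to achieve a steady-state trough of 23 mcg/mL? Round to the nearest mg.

τ/t½ = 3/6 ≈ 0.5, so f = (1/2)^(3/6) ≈ 0.707107.
Cmin,ss = (D/Vd)·f/(1−f), so D = Cmin,ss·Vd·(1−f)/f.
D = 23 × 59 × (1−f)/f ≈ 23 × 59 × 0.41421 ≈ 562.08 mg.

562 mg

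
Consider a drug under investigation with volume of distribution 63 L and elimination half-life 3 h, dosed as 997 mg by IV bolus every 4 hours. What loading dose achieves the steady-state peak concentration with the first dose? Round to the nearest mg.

1653 mg

f = (1/2)^(4/3) ≈ 0.396850; accumulation ratio R = 1/(1−f) ≈ 1.65796.
Loading dose to hit Cmax,ss on first dose: D_load = D_maint·R ≈ 997 × 1.65796 ≈ 1652.99 mg.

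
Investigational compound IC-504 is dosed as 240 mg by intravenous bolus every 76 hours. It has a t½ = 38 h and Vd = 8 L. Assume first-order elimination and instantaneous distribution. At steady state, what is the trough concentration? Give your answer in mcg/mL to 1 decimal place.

10.0 mcg/mL

The dosing interval is 2 half-lives, so f = 2^(−2) = 0.25.
At steady state, R = 1/(1 − 0.25) = 4/3.
Single-dose peak C₀ = D/Vd = 240/8 = 30 mcg/mL.
Steady-state peak Cmax,ss = C₀·R = 30 × 4/3 ≈ 40.000 mcg/mL.
Steady-state trough Cmin,ss = Cmax,ss·f ≈ 40.000 × 0.25 ≈ 10.000 mcg/mL.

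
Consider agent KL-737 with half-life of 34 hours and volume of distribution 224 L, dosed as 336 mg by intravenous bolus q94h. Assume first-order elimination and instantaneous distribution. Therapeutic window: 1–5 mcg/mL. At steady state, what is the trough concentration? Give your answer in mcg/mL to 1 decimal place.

0.3 mcg/mL

τ/t½ = 94/34 ≈ 2.7647, so fraction remaining f = (1/2)^(94/34) ≈ 0.1471.
At steady state, accumulation factor R = 1/(1 − e^(−kτ)) ≈ 1.1725.
Each bolus raises the concentration by D/Vd = 336/224 ≈ 1.500 mcg/mL.
Steady-state peak Cmax,ss = C₀·R ≈ 1.500 × 1.1725 ≈ 1.759 mcg/mL.
Steady-state trough Cmin,ss = Cmax,ss·f ≈ 1.759 × 0.1471 ≈ 0.259 mcg/mL.
Trough 0.3 mcg/mL vs MEC 1 mcg/mL: subtherapeutic.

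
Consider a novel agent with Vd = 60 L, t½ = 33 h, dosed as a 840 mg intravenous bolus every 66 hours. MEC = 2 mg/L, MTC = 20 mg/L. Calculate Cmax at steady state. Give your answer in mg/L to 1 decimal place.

18.7 mg/L

τ = 66 h = 2 half-lives, so f = (1/2)^2 = 0.25.
At steady state, R = 1/(1 − 0.25) = 4/3.
Single-dose peak C₀ = D/Vd = 840/60 = 14 mg/L.
Steady-state peak Cmax,ss = C₀·R = 14 × 4/3 ≈ 18.667 mg/L.
Peak 18.7 mg/L vs MTC 20 mg/L: below toxic threshold.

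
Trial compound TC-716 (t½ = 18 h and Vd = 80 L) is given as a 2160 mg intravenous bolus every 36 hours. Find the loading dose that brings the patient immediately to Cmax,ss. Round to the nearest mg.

2880 mg

f = (1/2)^(36/18) ≈ 0.250000; accumulation ratio R = 1/(1−f) ≈ 1.33333.
Loading dose to hit Cmax,ss on first dose: D_load = D_maint·R ≈ 2160 × 1.33333 ≈ 2879.99 mg.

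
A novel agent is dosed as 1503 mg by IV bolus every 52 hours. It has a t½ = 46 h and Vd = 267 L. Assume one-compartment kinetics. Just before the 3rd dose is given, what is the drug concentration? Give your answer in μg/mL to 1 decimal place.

f = (1/2)^(τ/t½) = (1/2)^(52/46) ≈ 0.4568.
C₀ = D/Vd = 1503/267 ≈ 5.629 μg/mL.
Before the 3rd dose, 2 doses have been given. Superposition: Cmin = C₀·(f + f²).
≈ 5.629 × (0.4568 + 0.2087) ≈ 5.629 × 0.6655 ≈ 3.746 μg/mL.

3.7 μg/mL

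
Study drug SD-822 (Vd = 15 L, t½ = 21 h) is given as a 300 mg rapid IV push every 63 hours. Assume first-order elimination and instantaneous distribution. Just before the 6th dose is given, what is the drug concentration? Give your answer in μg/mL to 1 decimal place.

2.9 μg/mL

f = (1/2)^(τ/t½) = (1/2)^(63/21) ≈ 0.1250.
C₀ = D/Vd = 300/15 ≈ 20.000 μg/mL.
Before the 6th dose, 5 doses have been given. Superposition: Cmin = C₀·(f + f² + … + f^5).
≈ 20.000 × (0.1250 + 0.0156 + 0.0020 + 0.0002 + 0.0000) ≈ 20.000 × 0.1428 ≈ 2.856 μg/mL.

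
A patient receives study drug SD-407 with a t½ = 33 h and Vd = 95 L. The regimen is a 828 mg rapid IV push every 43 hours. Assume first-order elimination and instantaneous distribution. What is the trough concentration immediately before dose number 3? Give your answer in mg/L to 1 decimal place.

5.0 mg/L

f = (1/2)^(τ/t½) = (1/2)^(43/33) ≈ 0.4053.
C₀ = D/Vd = 828/95 ≈ 8.716 mg/L.
Before the 3rd dose, 2 doses have been given. Superposition: Cmin = C₀·(f + f²).
≈ 8.716 × (0.4053 + 0.1643) ≈ 8.716 × 0.5696 ≈ 4.965 mg/L.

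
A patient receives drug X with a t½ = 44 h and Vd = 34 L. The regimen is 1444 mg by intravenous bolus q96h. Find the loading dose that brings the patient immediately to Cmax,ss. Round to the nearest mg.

f = (1/2)^(96/44) ≈ 0.220398; accumulation ratio R = 1/(1−f) ≈ 1.28271.
Loading dose to hit Cmax,ss on first dose: D_load = D_maint·R ≈ 1444 × 1.28271 ≈ 1852.23 mg.

1852 mg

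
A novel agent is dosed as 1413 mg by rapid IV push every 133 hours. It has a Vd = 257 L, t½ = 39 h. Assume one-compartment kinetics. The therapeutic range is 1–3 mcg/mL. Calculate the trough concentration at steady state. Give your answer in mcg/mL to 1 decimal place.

τ/t½ = 133/39 ≈ 3.4103, so fraction remaining f = (1/2)^(133/39) ≈ 0.0941.
Single-dose peak C₀ = D/Vd = 1413/257 ≈ 5.498 mcg/mL.
Steady-state trough Cmin,ss = C₀·f/(1−f) ≈ 5.498 × 0.0941/0.9059 ≈ 0.571 mcg/mL.
Trough 0.6 mcg/mL vs MEC 1 mcg/mL: subtherapeutic.

0.6 mcg/mL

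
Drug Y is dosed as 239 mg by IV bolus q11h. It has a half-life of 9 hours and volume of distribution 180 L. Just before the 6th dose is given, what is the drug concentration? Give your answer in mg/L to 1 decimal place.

f = (1/2)^(τ/t½) = (1/2)^(11/9) ≈ 0.4286.
C₀ = D/Vd = 239/180 ≈ 1.328 mg/L.
Before the 6th dose, 5 doses have been given. Superposition: Cmin = C₀·(f + f² + … + f^5).
≈ 1.328 × (0.4286 + 0.1837 + 0.0787 + 0.0337 + 0.0145) ≈ 1.328 × 0.7392 ≈ 0.982 mg/L.

1.0 mg/L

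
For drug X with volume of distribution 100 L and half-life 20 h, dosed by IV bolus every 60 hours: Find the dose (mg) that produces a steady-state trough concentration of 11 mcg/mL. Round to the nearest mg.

7700 mg

τ/t½ = 60/20 ≈ 3, so f = (1/2)^(60/20) ≈ 0.125000.
Cmin,ss = (D/Vd)·f/(1−f), so D = Cmin,ss·Vd·(1−f)/f.
D = 11 × 100 × (1−f)/f ≈ 11 × 100 × 7.00000 ≈ 7700.00 mg.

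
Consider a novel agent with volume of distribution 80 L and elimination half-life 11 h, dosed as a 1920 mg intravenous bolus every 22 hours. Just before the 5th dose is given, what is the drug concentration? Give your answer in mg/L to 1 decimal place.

8.0 mg/L

f = (1/2)^(τ/t½) = (1/2)^(22/11) ≈ 0.2500.
C₀ = D/Vd = 1920/80 ≈ 24.000 mg/L.
Before the 5th dose, 4 doses have been given. Superposition: Cmin = C₀·(f + f² + … + f^4).
≈ 24.000 × (0.2500 + 0.0625 + 0.0156 + 0.0039) ≈ 24.000 × 0.3320 ≈ 7.968 mg/L.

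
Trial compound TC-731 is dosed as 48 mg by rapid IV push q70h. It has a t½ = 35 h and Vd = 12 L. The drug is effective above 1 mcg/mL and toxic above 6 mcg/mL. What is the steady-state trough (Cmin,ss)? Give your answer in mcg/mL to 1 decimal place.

The dosing interval is 2 half-lives, so f = 2^(−2) = 0.25.
Accumulation ratio R = 1/(1 − f) = 1/0.75 = 4/3.
Single-dose peak C₀ = D/Vd = 48/12 = 4 mcg/mL.
Steady-state peak Cmax,ss = C₀·R = 4 × 4/3 ≈ 5.333 mcg/mL.
Steady-state trough Cmin,ss = Cmax,ss·f ≈ 5.333 × 0.25 ≈ 1.333 mcg/mL.
Trough 1.3 mcg/mL vs MEC 1 mcg/mL: adequate.

1.3 mcg/mL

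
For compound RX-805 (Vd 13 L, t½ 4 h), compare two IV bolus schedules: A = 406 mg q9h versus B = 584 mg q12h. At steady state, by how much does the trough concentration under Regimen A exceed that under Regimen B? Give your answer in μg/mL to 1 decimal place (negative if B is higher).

Regimen A: f = (1/2)^(9/4) ≈ 0.2102; Cmin,ss = (406/13)·f/(1−f) ≈ 8.312 μg/mL.
Regimen B: f = (1/2)^(12/4) ≈ 0.1250; Cmin,ss = (584/13)·f/(1−f) ≈ 6.418 μg/mL.
Difference ≈ 8.312 − 6.418 ≈ 1.894 μg/mL.

1.9 μg/mL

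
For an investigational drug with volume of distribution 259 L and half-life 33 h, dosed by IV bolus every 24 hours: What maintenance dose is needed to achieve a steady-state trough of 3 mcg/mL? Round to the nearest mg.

τ/t½ = 24/33 ≈ 0.72727, so f = (1/2)^(24/33) ≈ 0.604045.
Cmin,ss = (D/Vd)·f/(1−f), so D = Cmin,ss·Vd·(1−f)/f.
D = 3 × 259 × (1−f)/f ≈ 3 × 259 × 0.65551 ≈ 509.33 mg.

509 mg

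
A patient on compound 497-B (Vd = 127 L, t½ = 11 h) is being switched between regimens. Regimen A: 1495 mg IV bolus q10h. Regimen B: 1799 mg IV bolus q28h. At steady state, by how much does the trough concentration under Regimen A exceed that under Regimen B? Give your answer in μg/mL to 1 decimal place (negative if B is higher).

Regimen A: f = (1/2)^(10/11) ≈ 0.5325; Cmin,ss = (1495/127)·f/(1−f) ≈ 13.408 μg/mL.
Regimen B: f = (1/2)^(28/11) ≈ 0.1713; Cmin,ss = (1799/127)·f/(1−f) ≈ 2.928 μg/mL.
Difference ≈ 13.408 − 2.928 ≈ 10.480 μg/mL.

10.5 μg/mL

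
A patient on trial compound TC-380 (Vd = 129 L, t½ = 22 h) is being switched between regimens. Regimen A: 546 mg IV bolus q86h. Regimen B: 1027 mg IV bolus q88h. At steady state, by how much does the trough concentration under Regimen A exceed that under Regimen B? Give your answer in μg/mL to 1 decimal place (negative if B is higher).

Regimen A: f = (1/2)^(86/22) ≈ 0.0666; Cmin,ss = (546/129)·f/(1−f) ≈ 0.302 μg/mL.
Regimen B: f = (1/2)^(88/22) ≈ 0.0625; Cmin,ss = (1027/129)·f/(1−f) ≈ 0.531 μg/mL.
Difference ≈ 0.302 − 0.531 ≈ -0.229 μg/mL.

-0.2 μg/mL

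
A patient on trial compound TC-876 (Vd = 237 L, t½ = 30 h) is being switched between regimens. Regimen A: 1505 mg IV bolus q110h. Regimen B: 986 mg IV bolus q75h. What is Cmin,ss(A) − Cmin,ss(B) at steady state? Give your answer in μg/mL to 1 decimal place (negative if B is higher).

Regimen A: f = (1/2)^(110/30) ≈ 0.0787; Cmin,ss = (1505/237)·f/(1−f) ≈ 0.542 μg/mL.
Regimen B: f = (1/2)^(75/30) ≈ 0.1768; Cmin,ss = (986/237)·f/(1−f) ≈ 0.894 μg/mL.
Difference ≈ 0.542 − 0.894 ≈ -0.352 μg/mL.

-0.4 μg/mL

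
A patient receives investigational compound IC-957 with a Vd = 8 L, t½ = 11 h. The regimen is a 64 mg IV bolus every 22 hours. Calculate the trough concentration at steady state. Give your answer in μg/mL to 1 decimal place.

2.7 μg/mL

τ = 22 h = 2 half-lives, so f = (1/2)^2 = 0.25.
Accumulation ratio R = 1/(1 − f) = 1/0.75 = 4/3.
Single-dose peak C₀ = D/Vd = 64/8 = 8 μg/mL.
Steady-state peak Cmax,ss = C₀·R = 8 × 4/3 ≈ 10.667 μg/mL.
Steady-state trough Cmin,ss = Cmax,ss·f ≈ 10.667 × 0.25 ≈ 2.667 μg/mL.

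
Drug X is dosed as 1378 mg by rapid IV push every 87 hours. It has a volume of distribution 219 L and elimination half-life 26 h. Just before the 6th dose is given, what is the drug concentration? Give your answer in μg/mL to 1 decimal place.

0.7 μg/mL

f = (1/2)^(τ/t½) = (1/2)^(87/26) ≈ 0.0983.
C₀ = D/Vd = 1378/219 ≈ 6.292 μg/mL.
Before the 6th dose, 5 doses have been given. Superposition: Cmin = C₀·(f + f² + … + f^5).
≈ 6.292 × (0.0983 + 0.0097 + 0.0009 + 0.0001 + 0.0000) ≈ 6.292 × 0.1090 ≈ 0.686 μg/mL.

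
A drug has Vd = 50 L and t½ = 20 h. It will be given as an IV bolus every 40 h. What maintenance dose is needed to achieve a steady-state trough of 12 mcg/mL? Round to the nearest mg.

1800 mg

τ/t½ = 40/20 ≈ 2, so f = (1/2)^(40/20) ≈ 0.250000.
Cmin,ss = (D/Vd)·f/(1−f), so D = Cmin,ss·Vd·(1−f)/f.
D = 12 × 50 × (1−f)/f ≈ 12 × 50 × 3.00000 ≈ 1800.00 mg.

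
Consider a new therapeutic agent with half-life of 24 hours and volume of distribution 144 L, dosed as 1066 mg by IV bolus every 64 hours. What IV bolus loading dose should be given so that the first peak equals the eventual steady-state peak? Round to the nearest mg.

f = (1/2)^(64/24) ≈ 0.157490; accumulation ratio R = 1/(1−f) ≈ 1.18693.
Loading dose to hit Cmax,ss on first dose: D_load = D_maint·R ≈ 1066 × 1.18693 ≈ 1265.27 mg.

1265 mg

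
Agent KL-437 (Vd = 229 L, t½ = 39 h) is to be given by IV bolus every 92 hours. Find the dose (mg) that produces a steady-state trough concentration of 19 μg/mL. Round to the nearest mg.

17970 mg

τ/t½ = 92/39 ≈ 2.359, so f = (1/2)^(92/39) ≈ 0.194930.
Cmin,ss = (D/Vd)·f/(1−f), so D = Cmin,ss·Vd·(1−f)/f.
D = 19 × 229 × (1−f)/f ≈ 19 × 229 × 4.13005 ≈ 17969.85 mg.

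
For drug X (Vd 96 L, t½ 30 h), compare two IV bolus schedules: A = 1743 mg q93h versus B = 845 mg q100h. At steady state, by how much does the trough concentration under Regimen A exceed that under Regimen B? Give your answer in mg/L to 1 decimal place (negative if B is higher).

1.4 mg/L

Regimen A: f = (1/2)^(93/30) ≈ 0.1166; Cmin,ss = (1743/96)·f/(1−f) ≈ 2.396 mg/L.
Regimen B: f = (1/2)^(100/30) ≈ 0.0992; Cmin,ss = (845/96)·f/(1−f) ≈ 0.969 mg/L.
Difference ≈ 2.396 − 0.969 ≈ 1.427 mg/L.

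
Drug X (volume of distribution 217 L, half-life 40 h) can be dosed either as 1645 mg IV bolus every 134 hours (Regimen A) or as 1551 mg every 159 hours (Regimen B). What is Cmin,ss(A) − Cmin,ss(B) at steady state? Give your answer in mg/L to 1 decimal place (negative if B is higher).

Regimen A: f = (1/2)^(134/40) ≈ 0.0981; Cmin,ss = (1645/217)·f/(1−f) ≈ 0.825 mg/L.
Regimen B: f = (1/2)^(159/40) ≈ 0.0636; Cmin,ss = (1551/217)·f/(1−f) ≈ 0.485 mg/L.
Difference ≈ 0.825 − 0.485 ≈ 0.340 mg/L.

0.3 mg/L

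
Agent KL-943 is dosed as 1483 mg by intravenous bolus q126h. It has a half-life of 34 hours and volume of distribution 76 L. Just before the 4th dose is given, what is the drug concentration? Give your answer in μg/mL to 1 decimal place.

f = (1/2)^(τ/t½) = (1/2)^(126/34) ≈ 0.0766.
C₀ = D/Vd = 1483/76 ≈ 19.513 μg/mL.
Before the 4th dose, 3 doses have been given. Superposition: Cmin = C₀·(f + f² + … + f^3).
≈ 19.513 × (0.0766 + 0.0059 + 0.0004) ≈ 19.513 × 0.0829 ≈ 1.618 μg/mL.

1.6 μg/mL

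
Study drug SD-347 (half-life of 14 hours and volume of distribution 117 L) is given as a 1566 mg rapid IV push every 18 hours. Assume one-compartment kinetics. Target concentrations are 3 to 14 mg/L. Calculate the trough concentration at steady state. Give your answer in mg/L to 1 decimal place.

9.3 mg/L

k = ln2/t½ = ln2/14 ≈ 0.049511 h⁻¹; fraction remaining f = e^(−kτ) = e^(−0.049511×18) ≈ 0.4102.
Each bolus raises the concentration by D/Vd = 1566/117 ≈ 13.385 mg/L.
Steady-state trough Cmin,ss = C₀·f/(1−f) ≈ 13.385 × 0.4102/0.5898 ≈ 9.309 mg/L.
Trough 9.3 mg/L vs MEC 3 mg/L: adequate.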